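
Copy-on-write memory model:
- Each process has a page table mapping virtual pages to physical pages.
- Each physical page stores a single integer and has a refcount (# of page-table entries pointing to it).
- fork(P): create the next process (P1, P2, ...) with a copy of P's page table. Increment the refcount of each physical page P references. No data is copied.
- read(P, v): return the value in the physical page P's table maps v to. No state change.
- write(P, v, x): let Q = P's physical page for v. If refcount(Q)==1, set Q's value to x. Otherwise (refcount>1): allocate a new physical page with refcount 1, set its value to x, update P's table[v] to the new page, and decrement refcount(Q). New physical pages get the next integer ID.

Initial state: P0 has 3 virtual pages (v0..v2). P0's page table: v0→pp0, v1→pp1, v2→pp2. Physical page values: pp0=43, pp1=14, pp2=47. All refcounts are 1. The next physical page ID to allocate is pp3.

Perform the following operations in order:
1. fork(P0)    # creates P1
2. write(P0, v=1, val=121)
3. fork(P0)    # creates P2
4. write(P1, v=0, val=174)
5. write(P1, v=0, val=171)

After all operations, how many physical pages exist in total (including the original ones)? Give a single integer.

Answer: 5

Derivation:
Op 1: fork(P0) -> P1. 3 ppages; refcounts: pp0:2 pp1:2 pp2:2
Op 2: write(P0, v1, 121). refcount(pp1)=2>1 -> COPY to pp3. 4 ppages; refcounts: pp0:2 pp1:1 pp2:2 pp3:1
Op 3: fork(P0) -> P2. 4 ppages; refcounts: pp0:3 pp1:1 pp2:3 pp3:2
Op 4: write(P1, v0, 174). refcount(pp0)=3>1 -> COPY to pp4. 5 ppages; refcounts: pp0:2 pp1:1 pp2:3 pp3:2 pp4:1
Op 5: write(P1, v0, 171). refcount(pp4)=1 -> write in place. 5 ppages; refcounts: pp0:2 pp1:1 pp2:3 pp3:2 pp4:1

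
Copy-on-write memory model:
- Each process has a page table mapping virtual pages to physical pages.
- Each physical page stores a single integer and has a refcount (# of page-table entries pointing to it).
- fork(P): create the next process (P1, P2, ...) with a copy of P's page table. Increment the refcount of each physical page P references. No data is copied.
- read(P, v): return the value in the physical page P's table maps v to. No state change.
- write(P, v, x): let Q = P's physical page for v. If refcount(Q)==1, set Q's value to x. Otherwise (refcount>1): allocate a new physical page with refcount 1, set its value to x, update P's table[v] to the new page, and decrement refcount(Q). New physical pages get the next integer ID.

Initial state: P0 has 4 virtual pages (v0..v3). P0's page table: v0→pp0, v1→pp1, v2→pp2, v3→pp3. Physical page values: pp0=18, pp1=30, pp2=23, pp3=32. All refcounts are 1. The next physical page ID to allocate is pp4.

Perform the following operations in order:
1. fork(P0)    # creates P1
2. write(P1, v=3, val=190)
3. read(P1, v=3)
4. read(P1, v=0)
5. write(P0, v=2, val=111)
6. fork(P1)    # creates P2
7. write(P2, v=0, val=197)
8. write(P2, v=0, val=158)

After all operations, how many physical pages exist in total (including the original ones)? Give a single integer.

Op 1: fork(P0) -> P1. 4 ppages; refcounts: pp0:2 pp1:2 pp2:2 pp3:2
Op 2: write(P1, v3, 190). refcount(pp3)=2>1 -> COPY to pp4. 5 ppages; refcounts: pp0:2 pp1:2 pp2:2 pp3:1 pp4:1
Op 3: read(P1, v3) -> 190. No state change.
Op 4: read(P1, v0) -> 18. No state change.
Op 5: write(P0, v2, 111). refcount(pp2)=2>1 -> COPY to pp5. 6 ppages; refcounts: pp0:2 pp1:2 pp2:1 pp3:1 pp4:1 pp5:1
Op 6: fork(P1) -> P2. 6 ppages; refcounts: pp0:3 pp1:3 pp2:2 pp3:1 pp4:2 pp5:1
Op 7: write(P2, v0, 197). refcount(pp0)=3>1 -> COPY to pp6. 7 ppages; refcounts: pp0:2 pp1:3 pp2:2 pp3:1 pp4:2 pp5:1 pp6:1
Op 8: write(P2, v0, 158). refcount(pp6)=1 -> write in place. 7 ppages; refcounts: pp0:2 pp1:3 pp2:2 pp3:1 pp4:2 pp5:1 pp6:1

Answer: 7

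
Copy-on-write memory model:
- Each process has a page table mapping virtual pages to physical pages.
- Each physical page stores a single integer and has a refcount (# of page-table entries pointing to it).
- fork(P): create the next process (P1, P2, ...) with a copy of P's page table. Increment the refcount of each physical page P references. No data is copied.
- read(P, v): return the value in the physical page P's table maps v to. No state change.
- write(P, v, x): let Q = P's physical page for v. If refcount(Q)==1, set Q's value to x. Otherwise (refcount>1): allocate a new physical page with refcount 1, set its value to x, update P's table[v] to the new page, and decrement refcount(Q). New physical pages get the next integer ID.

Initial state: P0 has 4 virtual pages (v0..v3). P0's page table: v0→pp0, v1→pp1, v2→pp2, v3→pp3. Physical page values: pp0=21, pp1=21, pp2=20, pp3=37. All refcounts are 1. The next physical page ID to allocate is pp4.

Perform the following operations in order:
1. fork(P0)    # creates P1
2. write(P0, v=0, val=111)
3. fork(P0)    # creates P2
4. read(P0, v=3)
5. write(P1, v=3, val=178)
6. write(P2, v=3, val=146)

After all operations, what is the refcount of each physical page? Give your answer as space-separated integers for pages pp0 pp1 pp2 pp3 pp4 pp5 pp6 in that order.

Op 1: fork(P0) -> P1. 4 ppages; refcounts: pp0:2 pp1:2 pp2:2 pp3:2
Op 2: write(P0, v0, 111). refcount(pp0)=2>1 -> COPY to pp4. 5 ppages; refcounts: pp0:1 pp1:2 pp2:2 pp3:2 pp4:1
Op 3: fork(P0) -> P2. 5 ppages; refcounts: pp0:1 pp1:3 pp2:3 pp3:3 pp4:2
Op 4: read(P0, v3) -> 37. No state change.
Op 5: write(P1, v3, 178). refcount(pp3)=3>1 -> COPY to pp5. 6 ppages; refcounts: pp0:1 pp1:3 pp2:3 pp3:2 pp4:2 pp5:1
Op 6: write(P2, v3, 146). refcount(pp3)=2>1 -> COPY to pp6. 7 ppages; refcounts: pp0:1 pp1:3 pp2:3 pp3:1 pp4:2 pp5:1 pp6:1

Answer: 1 3 3 1 2 1 1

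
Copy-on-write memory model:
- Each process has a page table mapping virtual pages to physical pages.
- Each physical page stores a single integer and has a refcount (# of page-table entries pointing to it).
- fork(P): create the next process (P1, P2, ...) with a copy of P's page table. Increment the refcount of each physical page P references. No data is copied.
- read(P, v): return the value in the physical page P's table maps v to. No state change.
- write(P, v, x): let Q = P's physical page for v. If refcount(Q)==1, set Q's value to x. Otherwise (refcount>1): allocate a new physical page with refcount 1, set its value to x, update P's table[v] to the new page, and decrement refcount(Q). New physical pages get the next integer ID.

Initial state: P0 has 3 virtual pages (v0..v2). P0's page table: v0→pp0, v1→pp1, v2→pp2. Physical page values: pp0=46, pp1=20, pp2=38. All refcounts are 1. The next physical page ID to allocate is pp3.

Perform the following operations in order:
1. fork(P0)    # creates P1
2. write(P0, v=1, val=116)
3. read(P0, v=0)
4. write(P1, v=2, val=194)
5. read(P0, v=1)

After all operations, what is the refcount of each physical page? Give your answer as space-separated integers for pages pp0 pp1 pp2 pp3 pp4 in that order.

Answer: 2 1 1 1 1

Derivation:
Op 1: fork(P0) -> P1. 3 ppages; refcounts: pp0:2 pp1:2 pp2:2
Op 2: write(P0, v1, 116). refcount(pp1)=2>1 -> COPY to pp3. 4 ppages; refcounts: pp0:2 pp1:1 pp2:2 pp3:1
Op 3: read(P0, v0) -> 46. No state change.
Op 4: write(P1, v2, 194). refcount(pp2)=2>1 -> COPY to pp4. 5 ppages; refcounts: pp0:2 pp1:1 pp2:1 pp3:1 pp4:1
Op 5: read(P0, v1) -> 116. No state change.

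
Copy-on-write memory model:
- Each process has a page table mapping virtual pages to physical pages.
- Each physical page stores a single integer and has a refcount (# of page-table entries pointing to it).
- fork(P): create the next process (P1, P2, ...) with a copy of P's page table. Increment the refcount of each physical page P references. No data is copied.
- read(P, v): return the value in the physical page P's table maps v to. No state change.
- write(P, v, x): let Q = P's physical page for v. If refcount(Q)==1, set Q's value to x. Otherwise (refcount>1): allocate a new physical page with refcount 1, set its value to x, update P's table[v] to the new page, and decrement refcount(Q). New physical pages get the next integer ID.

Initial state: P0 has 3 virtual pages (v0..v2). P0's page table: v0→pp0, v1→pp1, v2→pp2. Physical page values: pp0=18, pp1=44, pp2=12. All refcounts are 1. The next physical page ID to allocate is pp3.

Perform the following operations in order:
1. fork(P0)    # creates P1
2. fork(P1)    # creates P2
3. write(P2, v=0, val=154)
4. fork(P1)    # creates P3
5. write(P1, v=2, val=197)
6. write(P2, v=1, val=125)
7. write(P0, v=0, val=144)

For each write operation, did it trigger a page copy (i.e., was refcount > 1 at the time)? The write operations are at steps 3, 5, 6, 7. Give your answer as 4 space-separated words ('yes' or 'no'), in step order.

Op 1: fork(P0) -> P1. 3 ppages; refcounts: pp0:2 pp1:2 pp2:2
Op 2: fork(P1) -> P2. 3 ppages; refcounts: pp0:3 pp1:3 pp2:3
Op 3: write(P2, v0, 154). refcount(pp0)=3>1 -> COPY to pp3. 4 ppages; refcounts: pp0:2 pp1:3 pp2:3 pp3:1
Op 4: fork(P1) -> P3. 4 ppages; refcounts: pp0:3 pp1:4 pp2:4 pp3:1
Op 5: write(P1, v2, 197). refcount(pp2)=4>1 -> COPY to pp4. 5 ppages; refcounts: pp0:3 pp1:4 pp2:3 pp3:1 pp4:1
Op 6: write(P2, v1, 125). refcount(pp1)=4>1 -> COPY to pp5. 6 ppages; refcounts: pp0:3 pp1:3 pp2:3 pp3:1 pp4:1 pp5:1
Op 7: write(P0, v0, 144). refcount(pp0)=3>1 -> COPY to pp6. 7 ppages; refcounts: pp0:2 pp1:3 pp2:3 pp3:1 pp4:1 pp5:1 pp6:1

yes yes yes yes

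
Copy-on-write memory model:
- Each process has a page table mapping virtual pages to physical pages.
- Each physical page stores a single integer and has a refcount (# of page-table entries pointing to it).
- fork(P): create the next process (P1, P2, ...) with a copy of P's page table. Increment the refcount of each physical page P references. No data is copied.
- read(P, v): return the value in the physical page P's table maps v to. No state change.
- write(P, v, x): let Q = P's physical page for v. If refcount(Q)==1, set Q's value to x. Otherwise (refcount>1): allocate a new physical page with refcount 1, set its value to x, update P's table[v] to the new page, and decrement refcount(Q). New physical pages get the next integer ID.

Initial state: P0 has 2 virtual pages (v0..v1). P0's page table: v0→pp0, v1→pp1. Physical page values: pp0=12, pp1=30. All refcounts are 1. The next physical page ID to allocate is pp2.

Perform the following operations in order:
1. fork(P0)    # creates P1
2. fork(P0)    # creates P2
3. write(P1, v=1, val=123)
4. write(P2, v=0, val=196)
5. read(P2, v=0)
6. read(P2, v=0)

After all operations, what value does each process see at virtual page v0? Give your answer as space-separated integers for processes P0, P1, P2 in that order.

Answer: 12 12 196

Derivation:
Op 1: fork(P0) -> P1. 2 ppages; refcounts: pp0:2 pp1:2
Op 2: fork(P0) -> P2. 2 ppages; refcounts: pp0:3 pp1:3
Op 3: write(P1, v1, 123). refcount(pp1)=3>1 -> COPY to pp2. 3 ppages; refcounts: pp0:3 pp1:2 pp2:1
Op 4: write(P2, v0, 196). refcount(pp0)=3>1 -> COPY to pp3. 4 ppages; refcounts: pp0:2 pp1:2 pp2:1 pp3:1
Op 5: read(P2, v0) -> 196. No state change.
Op 6: read(P2, v0) -> 196. No state change.
P0: v0 -> pp0 = 12
P1: v0 -> pp0 = 12
P2: v0 -> pp3 = 196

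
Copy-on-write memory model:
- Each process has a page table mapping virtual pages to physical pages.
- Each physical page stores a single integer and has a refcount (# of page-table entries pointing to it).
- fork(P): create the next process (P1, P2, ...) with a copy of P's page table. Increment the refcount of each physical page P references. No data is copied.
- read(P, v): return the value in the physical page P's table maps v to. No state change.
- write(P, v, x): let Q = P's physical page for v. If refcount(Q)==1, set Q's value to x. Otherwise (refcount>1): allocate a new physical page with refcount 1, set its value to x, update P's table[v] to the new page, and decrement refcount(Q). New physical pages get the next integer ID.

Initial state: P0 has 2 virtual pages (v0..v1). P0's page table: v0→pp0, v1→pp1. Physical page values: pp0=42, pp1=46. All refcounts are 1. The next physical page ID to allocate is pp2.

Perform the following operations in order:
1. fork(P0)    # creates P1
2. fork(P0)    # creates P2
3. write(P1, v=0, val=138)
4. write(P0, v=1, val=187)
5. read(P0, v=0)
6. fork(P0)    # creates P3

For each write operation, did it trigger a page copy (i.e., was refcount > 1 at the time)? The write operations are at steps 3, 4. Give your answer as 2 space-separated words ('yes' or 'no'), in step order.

Op 1: fork(P0) -> P1. 2 ppages; refcounts: pp0:2 pp1:2
Op 2: fork(P0) -> P2. 2 ppages; refcounts: pp0:3 pp1:3
Op 3: write(P1, v0, 138). refcount(pp0)=3>1 -> COPY to pp2. 3 ppages; refcounts: pp0:2 pp1:3 pp2:1
Op 4: write(P0, v1, 187). refcount(pp1)=3>1 -> COPY to pp3. 4 ppages; refcounts: pp0:2 pp1:2 pp2:1 pp3:1
Op 5: read(P0, v0) -> 42. No state change.
Op 6: fork(P0) -> P3. 4 ppages; refcounts: pp0:3 pp1:2 pp2:1 pp3:2

yes yes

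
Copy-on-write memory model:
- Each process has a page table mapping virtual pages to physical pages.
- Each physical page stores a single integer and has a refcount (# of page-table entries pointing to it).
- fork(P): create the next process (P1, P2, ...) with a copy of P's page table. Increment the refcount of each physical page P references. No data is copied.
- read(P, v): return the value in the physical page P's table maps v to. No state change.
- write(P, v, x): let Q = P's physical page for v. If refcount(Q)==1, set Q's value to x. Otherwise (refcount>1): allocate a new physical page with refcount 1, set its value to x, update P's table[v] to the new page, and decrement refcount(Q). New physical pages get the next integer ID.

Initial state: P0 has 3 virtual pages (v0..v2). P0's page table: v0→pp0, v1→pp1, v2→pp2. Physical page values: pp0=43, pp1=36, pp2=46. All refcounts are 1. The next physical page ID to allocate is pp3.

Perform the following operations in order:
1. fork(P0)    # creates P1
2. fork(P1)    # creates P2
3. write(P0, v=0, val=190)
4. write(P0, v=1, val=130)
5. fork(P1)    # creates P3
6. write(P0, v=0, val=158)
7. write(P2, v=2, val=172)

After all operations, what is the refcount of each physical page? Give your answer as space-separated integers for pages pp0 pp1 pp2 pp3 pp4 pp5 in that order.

Op 1: fork(P0) -> P1. 3 ppages; refcounts: pp0:2 pp1:2 pp2:2
Op 2: fork(P1) -> P2. 3 ppages; refcounts: pp0:3 pp1:3 pp2:3
Op 3: write(P0, v0, 190). refcount(pp0)=3>1 -> COPY to pp3. 4 ppages; refcounts: pp0:2 pp1:3 pp2:3 pp3:1
Op 4: write(P0, v1, 130). refcount(pp1)=3>1 -> COPY to pp4. 5 ppages; refcounts: pp0:2 pp1:2 pp2:3 pp3:1 pp4:1
Op 5: fork(P1) -> P3. 5 ppages; refcounts: pp0:3 pp1:3 pp2:4 pp3:1 pp4:1
Op 6: write(P0, v0, 158). refcount(pp3)=1 -> write in place. 5 ppages; refcounts: pp0:3 pp1:3 pp2:4 pp3:1 pp4:1
Op 7: write(P2, v2, 172). refcount(pp2)=4>1 -> COPY to pp5. 6 ppages; refcounts: pp0:3 pp1:3 pp2:3 pp3:1 pp4:1 pp5:1

Answer: 3 3 3 1 1 1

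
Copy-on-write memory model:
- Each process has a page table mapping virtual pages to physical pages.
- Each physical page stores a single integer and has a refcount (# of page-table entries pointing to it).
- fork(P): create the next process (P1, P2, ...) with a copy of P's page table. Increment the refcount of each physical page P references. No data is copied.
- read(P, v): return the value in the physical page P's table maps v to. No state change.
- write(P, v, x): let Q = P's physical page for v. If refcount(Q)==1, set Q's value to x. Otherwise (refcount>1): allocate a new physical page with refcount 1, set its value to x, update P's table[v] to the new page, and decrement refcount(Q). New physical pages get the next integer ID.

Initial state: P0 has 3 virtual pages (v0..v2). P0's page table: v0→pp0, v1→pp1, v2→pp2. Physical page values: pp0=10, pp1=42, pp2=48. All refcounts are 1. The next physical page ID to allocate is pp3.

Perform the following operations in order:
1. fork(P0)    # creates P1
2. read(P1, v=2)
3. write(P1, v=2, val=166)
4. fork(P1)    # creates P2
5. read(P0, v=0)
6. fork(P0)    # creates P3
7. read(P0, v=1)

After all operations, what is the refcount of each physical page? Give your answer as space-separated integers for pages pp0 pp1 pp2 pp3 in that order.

Answer: 4 4 2 2

Derivation:
Op 1: fork(P0) -> P1. 3 ppages; refcounts: pp0:2 pp1:2 pp2:2
Op 2: read(P1, v2) -> 48. No state change.
Op 3: write(P1, v2, 166). refcount(pp2)=2>1 -> COPY to pp3. 4 ppages; refcounts: pp0:2 pp1:2 pp2:1 pp3:1
Op 4: fork(P1) -> P2. 4 ppages; refcounts: pp0:3 pp1:3 pp2:1 pp3:2
Op 5: read(P0, v0) -> 10. No state change.
Op 6: fork(P0) -> P3. 4 ppages; refcounts: pp0:4 pp1:4 pp2:2 pp3:2
Op 7: read(P0, v1) -> 42. No state change.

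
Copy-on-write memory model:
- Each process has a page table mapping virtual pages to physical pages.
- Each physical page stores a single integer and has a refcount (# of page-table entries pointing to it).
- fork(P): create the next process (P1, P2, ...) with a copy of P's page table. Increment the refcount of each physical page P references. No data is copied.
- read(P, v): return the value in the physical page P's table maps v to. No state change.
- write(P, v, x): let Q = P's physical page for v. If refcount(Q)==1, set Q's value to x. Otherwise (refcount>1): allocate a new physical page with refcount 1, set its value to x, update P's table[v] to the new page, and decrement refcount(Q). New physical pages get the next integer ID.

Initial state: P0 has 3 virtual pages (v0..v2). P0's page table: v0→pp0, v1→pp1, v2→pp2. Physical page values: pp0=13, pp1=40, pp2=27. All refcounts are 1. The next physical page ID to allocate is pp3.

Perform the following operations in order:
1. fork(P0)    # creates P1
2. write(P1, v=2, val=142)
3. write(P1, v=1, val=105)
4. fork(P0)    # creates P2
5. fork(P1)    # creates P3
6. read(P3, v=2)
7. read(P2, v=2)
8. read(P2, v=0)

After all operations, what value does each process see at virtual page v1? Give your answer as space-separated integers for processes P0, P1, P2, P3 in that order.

Op 1: fork(P0) -> P1. 3 ppages; refcounts: pp0:2 pp1:2 pp2:2
Op 2: write(P1, v2, 142). refcount(pp2)=2>1 -> COPY to pp3. 4 ppages; refcounts: pp0:2 pp1:2 pp2:1 pp3:1
Op 3: write(P1, v1, 105). refcount(pp1)=2>1 -> COPY to pp4. 5 ppages; refcounts: pp0:2 pp1:1 pp2:1 pp3:1 pp4:1
Op 4: fork(P0) -> P2. 5 ppages; refcounts: pp0:3 pp1:2 pp2:2 pp3:1 pp4:1
Op 5: fork(P1) -> P3. 5 ppages; refcounts: pp0:4 pp1:2 pp2:2 pp3:2 pp4:2
Op 6: read(P3, v2) -> 142. No state change.
Op 7: read(P2, v2) -> 27. No state change.
Op 8: read(P2, v0) -> 13. No state change.
P0: v1 -> pp1 = 40
P1: v1 -> pp4 = 105
P2: v1 -> pp1 = 40
P3: v1 -> pp4 = 105

Answer: 40 105 40 105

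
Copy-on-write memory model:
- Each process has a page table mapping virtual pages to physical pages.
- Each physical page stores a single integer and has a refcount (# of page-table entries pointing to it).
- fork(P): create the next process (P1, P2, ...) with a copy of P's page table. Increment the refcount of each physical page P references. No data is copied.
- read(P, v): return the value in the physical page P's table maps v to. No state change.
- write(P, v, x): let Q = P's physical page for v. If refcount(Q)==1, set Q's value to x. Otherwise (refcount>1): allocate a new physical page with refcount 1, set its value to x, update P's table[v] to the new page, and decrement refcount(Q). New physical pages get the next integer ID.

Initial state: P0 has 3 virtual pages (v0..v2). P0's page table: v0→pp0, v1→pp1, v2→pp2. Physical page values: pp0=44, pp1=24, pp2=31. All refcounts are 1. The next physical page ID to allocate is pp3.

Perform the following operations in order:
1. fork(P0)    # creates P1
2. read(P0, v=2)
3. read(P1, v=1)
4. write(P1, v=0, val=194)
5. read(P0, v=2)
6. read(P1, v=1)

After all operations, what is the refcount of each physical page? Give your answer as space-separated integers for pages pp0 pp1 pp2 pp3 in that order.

Answer: 1 2 2 1

Derivation:
Op 1: fork(P0) -> P1. 3 ppages; refcounts: pp0:2 pp1:2 pp2:2
Op 2: read(P0, v2) -> 31. No state change.
Op 3: read(P1, v1) -> 24. No state change.
Op 4: write(P1, v0, 194). refcount(pp0)=2>1 -> COPY to pp3. 4 ppages; refcounts: pp0:1 pp1:2 pp2:2 pp3:1
Op 5: read(P0, v2) -> 31. No state change.
Op 6: read(P1, v1) -> 24. No state change.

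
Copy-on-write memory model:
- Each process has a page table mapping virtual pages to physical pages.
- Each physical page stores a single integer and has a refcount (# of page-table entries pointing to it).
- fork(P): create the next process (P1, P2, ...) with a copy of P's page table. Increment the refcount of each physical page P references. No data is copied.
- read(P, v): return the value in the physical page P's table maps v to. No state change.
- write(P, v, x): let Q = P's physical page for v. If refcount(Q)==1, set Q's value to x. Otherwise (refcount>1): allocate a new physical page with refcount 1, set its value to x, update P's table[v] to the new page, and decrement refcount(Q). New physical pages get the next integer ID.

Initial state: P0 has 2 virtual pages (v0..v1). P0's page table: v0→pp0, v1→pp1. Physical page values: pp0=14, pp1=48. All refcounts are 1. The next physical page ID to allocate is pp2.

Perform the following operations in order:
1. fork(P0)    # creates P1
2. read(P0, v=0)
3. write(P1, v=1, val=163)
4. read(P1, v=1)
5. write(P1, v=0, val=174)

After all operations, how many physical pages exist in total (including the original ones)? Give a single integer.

Op 1: fork(P0) -> P1. 2 ppages; refcounts: pp0:2 pp1:2
Op 2: read(P0, v0) -> 14. No state change.
Op 3: write(P1, v1, 163). refcount(pp1)=2>1 -> COPY to pp2. 3 ppages; refcounts: pp0:2 pp1:1 pp2:1
Op 4: read(P1, v1) -> 163. No state change.
Op 5: write(P1, v0, 174). refcount(pp0)=2>1 -> COPY to pp3. 4 ppages; refcounts: pp0:1 pp1:1 pp2:1 pp3:1

Answer: 4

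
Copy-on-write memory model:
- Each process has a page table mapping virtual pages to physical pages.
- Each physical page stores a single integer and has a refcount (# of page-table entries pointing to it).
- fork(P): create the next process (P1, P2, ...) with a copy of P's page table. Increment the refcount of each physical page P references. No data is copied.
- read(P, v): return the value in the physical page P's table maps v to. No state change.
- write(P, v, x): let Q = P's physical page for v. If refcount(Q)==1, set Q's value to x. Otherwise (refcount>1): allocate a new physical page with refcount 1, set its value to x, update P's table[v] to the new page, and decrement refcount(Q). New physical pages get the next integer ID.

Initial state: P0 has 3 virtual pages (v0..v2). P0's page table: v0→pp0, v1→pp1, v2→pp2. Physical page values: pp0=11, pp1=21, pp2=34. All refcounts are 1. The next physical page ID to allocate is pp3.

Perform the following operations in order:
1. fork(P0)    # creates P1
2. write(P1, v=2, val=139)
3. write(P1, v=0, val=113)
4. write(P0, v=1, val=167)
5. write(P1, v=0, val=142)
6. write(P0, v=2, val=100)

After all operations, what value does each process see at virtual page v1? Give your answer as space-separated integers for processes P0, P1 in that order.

Op 1: fork(P0) -> P1. 3 ppages; refcounts: pp0:2 pp1:2 pp2:2
Op 2: write(P1, v2, 139). refcount(pp2)=2>1 -> COPY to pp3. 4 ppages; refcounts: pp0:2 pp1:2 pp2:1 pp3:1
Op 3: write(P1, v0, 113). refcount(pp0)=2>1 -> COPY to pp4. 5 ppages; refcounts: pp0:1 pp1:2 pp2:1 pp3:1 pp4:1
Op 4: write(P0, v1, 167). refcount(pp1)=2>1 -> COPY to pp5. 6 ppages; refcounts: pp0:1 pp1:1 pp2:1 pp3:1 pp4:1 pp5:1
Op 5: write(P1, v0, 142). refcount(pp4)=1 -> write in place. 6 ppages; refcounts: pp0:1 pp1:1 pp2:1 pp3:1 pp4:1 pp5:1
Op 6: write(P0, v2, 100). refcount(pp2)=1 -> write in place. 6 ppages; refcounts: pp0:1 pp1:1 pp2:1 pp3:1 pp4:1 pp5:1
P0: v1 -> pp5 = 167
P1: v1 -> pp1 = 21

Answer: 167 21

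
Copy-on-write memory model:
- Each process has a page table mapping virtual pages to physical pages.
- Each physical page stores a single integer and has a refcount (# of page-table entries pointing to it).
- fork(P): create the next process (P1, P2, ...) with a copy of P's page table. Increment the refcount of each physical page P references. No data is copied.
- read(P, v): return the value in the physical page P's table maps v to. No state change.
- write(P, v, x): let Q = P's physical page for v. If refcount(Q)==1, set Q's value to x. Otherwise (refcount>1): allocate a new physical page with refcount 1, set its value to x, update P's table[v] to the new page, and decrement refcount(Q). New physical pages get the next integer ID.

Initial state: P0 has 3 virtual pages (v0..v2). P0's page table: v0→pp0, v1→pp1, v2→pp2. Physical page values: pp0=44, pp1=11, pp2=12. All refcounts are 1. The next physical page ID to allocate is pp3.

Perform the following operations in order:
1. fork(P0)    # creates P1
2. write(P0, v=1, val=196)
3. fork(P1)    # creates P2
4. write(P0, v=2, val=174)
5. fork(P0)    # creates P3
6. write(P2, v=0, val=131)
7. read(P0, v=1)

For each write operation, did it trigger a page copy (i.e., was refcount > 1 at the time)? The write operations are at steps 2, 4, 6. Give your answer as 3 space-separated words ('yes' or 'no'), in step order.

Op 1: fork(P0) -> P1. 3 ppages; refcounts: pp0:2 pp1:2 pp2:2
Op 2: write(P0, v1, 196). refcount(pp1)=2>1 -> COPY to pp3. 4 ppages; refcounts: pp0:2 pp1:1 pp2:2 pp3:1
Op 3: fork(P1) -> P2. 4 ppages; refcounts: pp0:3 pp1:2 pp2:3 pp3:1
Op 4: write(P0, v2, 174). refcount(pp2)=3>1 -> COPY to pp4. 5 ppages; refcounts: pp0:3 pp1:2 pp2:2 pp3:1 pp4:1
Op 5: fork(P0) -> P3. 5 ppages; refcounts: pp0:4 pp1:2 pp2:2 pp3:2 pp4:2
Op 6: write(P2, v0, 131). refcount(pp0)=4>1 -> COPY to pp5. 6 ppages; refcounts: pp0:3 pp1:2 pp2:2 pp3:2 pp4:2 pp5:1
Op 7: read(P0, v1) -> 196. No state change.

yes yes yes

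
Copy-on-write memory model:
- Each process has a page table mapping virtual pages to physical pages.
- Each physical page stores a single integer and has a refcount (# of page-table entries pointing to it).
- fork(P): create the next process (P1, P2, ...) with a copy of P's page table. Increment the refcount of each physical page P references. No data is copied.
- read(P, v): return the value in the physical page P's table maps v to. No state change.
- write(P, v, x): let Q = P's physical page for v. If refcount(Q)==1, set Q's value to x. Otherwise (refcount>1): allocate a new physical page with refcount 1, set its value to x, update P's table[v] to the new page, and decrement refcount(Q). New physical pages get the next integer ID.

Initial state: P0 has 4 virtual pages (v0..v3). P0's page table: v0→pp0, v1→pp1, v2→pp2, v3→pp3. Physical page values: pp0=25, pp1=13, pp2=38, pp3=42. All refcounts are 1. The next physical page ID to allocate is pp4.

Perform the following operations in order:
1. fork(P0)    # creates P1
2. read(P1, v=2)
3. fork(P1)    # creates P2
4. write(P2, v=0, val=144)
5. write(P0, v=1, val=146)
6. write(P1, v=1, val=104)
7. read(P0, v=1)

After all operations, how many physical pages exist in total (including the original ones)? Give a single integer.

Answer: 7

Derivation:
Op 1: fork(P0) -> P1. 4 ppages; refcounts: pp0:2 pp1:2 pp2:2 pp3:2
Op 2: read(P1, v2) -> 38. No state change.
Op 3: fork(P1) -> P2. 4 ppages; refcounts: pp0:3 pp1:3 pp2:3 pp3:3
Op 4: write(P2, v0, 144). refcount(pp0)=3>1 -> COPY to pp4. 5 ppages; refcounts: pp0:2 pp1:3 pp2:3 pp3:3 pp4:1
Op 5: write(P0, v1, 146). refcount(pp1)=3>1 -> COPY to pp5. 6 ppages; refcounts: pp0:2 pp1:2 pp2:3 pp3:3 pp4:1 pp5:1
Op 6: write(P1, v1, 104). refcount(pp1)=2>1 -> COPY to pp6. 7 ppages; refcounts: pp0:2 pp1:1 pp2:3 pp3:3 pp4:1 pp5:1 pp6:1
Op 7: read(P0, v1) -> 146. No state change.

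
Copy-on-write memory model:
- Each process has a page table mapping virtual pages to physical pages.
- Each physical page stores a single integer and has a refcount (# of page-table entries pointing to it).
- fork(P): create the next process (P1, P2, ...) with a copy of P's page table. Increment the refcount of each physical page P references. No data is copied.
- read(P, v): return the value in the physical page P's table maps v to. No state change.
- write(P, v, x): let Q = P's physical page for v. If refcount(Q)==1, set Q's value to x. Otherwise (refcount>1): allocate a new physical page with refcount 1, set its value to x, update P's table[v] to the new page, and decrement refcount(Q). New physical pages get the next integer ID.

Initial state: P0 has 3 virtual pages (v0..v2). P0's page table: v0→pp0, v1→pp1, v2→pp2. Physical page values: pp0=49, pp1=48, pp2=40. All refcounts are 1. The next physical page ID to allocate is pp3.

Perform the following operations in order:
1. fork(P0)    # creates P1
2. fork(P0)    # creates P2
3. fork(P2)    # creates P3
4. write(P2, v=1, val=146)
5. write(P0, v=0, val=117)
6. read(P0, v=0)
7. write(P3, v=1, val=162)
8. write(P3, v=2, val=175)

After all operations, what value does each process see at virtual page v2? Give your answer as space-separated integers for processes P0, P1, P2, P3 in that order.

Op 1: fork(P0) -> P1. 3 ppages; refcounts: pp0:2 pp1:2 pp2:2
Op 2: fork(P0) -> P2. 3 ppages; refcounts: pp0:3 pp1:3 pp2:3
Op 3: fork(P2) -> P3. 3 ppages; refcounts: pp0:4 pp1:4 pp2:4
Op 4: write(P2, v1, 146). refcount(pp1)=4>1 -> COPY to pp3. 4 ppages; refcounts: pp0:4 pp1:3 pp2:4 pp3:1
Op 5: write(P0, v0, 117). refcount(pp0)=4>1 -> COPY to pp4. 5 ppages; refcounts: pp0:3 pp1:3 pp2:4 pp3:1 pp4:1
Op 6: read(P0, v0) -> 117. No state change.
Op 7: write(P3, v1, 162). refcount(pp1)=3>1 -> COPY to pp5. 6 ppages; refcounts: pp0:3 pp1:2 pp2:4 pp3:1 pp4:1 pp5:1
Op 8: write(P3, v2, 175). refcount(pp2)=4>1 -> COPY to pp6. 7 ppages; refcounts: pp0:3 pp1:2 pp2:3 pp3:1 pp4:1 pp5:1 pp6:1
P0: v2 -> pp2 = 40
P1: v2 -> pp2 = 40
P2: v2 -> pp2 = 40
P3: v2 -> pp6 = 175

Answer: 40 40 40 175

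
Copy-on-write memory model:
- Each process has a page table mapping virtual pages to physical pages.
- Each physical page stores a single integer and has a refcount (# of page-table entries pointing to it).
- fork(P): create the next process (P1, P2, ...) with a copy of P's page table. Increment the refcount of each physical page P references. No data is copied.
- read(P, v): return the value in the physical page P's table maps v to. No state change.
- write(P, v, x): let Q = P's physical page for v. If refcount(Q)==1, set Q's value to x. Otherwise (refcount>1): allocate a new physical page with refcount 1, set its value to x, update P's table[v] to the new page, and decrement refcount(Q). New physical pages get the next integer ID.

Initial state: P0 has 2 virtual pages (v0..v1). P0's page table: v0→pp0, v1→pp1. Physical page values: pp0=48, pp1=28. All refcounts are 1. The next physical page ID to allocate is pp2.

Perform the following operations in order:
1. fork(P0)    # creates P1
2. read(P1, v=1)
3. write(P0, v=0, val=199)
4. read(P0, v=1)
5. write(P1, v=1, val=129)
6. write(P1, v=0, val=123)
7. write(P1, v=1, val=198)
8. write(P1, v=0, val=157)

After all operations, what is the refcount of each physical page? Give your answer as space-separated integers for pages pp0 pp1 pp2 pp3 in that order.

Op 1: fork(P0) -> P1. 2 ppages; refcounts: pp0:2 pp1:2
Op 2: read(P1, v1) -> 28. No state change.
Op 3: write(P0, v0, 199). refcount(pp0)=2>1 -> COPY to pp2. 3 ppages; refcounts: pp0:1 pp1:2 pp2:1
Op 4: read(P0, v1) -> 28. No state change.
Op 5: write(P1, v1, 129). refcount(pp1)=2>1 -> COPY to pp3. 4 ppages; refcounts: pp0:1 pp1:1 pp2:1 pp3:1
Op 6: write(P1, v0, 123). refcount(pp0)=1 -> write in place. 4 ppages; refcounts: pp0:1 pp1:1 pp2:1 pp3:1
Op 7: write(P1, v1, 198). refcount(pp3)=1 -> write in place. 4 ppages; refcounts: pp0:1 pp1:1 pp2:1 pp3:1
Op 8: write(P1, v0, 157). refcount(pp0)=1 -> write in place. 4 ppages; refcounts: pp0:1 pp1:1 pp2:1 pp3:1

Answer: 1 1 1 1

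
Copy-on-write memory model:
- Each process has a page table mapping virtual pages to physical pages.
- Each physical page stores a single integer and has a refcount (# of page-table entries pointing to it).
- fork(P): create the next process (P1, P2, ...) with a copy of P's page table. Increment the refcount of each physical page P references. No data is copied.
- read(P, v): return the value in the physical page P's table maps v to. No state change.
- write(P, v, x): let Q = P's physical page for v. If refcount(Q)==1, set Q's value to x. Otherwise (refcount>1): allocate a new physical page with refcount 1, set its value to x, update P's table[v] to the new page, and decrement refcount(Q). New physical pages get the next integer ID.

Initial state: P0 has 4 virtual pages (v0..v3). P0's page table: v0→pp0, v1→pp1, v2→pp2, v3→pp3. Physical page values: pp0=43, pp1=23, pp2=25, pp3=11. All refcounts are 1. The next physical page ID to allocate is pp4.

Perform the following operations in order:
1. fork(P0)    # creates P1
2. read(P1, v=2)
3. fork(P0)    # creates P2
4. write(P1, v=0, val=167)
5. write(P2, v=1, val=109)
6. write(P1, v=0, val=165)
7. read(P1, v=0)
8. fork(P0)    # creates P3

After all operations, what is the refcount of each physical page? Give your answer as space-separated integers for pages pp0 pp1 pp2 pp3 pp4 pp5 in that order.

Answer: 3 3 4 4 1 1

Derivation:
Op 1: fork(P0) -> P1. 4 ppages; refcounts: pp0:2 pp1:2 pp2:2 pp3:2
Op 2: read(P1, v2) -> 25. No state change.
Op 3: fork(P0) -> P2. 4 ppages; refcounts: pp0:3 pp1:3 pp2:3 pp3:3
Op 4: write(P1, v0, 167). refcount(pp0)=3>1 -> COPY to pp4. 5 ppages; refcounts: pp0:2 pp1:3 pp2:3 pp3:3 pp4:1
Op 5: write(P2, v1, 109). refcount(pp1)=3>1 -> COPY to pp5. 6 ppages; refcounts: pp0:2 pp1:2 pp2:3 pp3:3 pp4:1 pp5:1
Op 6: write(P1, v0, 165). refcount(pp4)=1 -> write in place. 6 ppages; refcounts: pp0:2 pp1:2 pp2:3 pp3:3 pp4:1 pp5:1
Op 7: read(P1, v0) -> 165. No state change.
Op 8: fork(P0) -> P3. 6 ppages; refcounts: pp0:3 pp1:3 pp2:4 pp3:4 pp4:1 pp5:1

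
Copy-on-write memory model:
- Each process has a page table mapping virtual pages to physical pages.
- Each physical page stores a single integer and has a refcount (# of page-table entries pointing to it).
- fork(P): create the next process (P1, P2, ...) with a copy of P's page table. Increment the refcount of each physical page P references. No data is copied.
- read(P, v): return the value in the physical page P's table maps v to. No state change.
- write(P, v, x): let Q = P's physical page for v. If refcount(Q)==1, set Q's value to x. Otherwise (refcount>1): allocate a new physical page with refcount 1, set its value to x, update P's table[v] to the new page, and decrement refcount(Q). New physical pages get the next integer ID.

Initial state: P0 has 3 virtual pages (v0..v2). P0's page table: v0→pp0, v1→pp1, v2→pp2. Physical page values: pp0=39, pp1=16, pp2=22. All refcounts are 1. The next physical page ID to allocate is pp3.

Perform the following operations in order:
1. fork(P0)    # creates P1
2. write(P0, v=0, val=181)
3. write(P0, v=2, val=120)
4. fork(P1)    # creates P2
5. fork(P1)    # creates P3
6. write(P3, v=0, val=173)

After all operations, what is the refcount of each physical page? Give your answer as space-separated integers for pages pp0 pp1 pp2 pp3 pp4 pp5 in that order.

Op 1: fork(P0) -> P1. 3 ppages; refcounts: pp0:2 pp1:2 pp2:2
Op 2: write(P0, v0, 181). refcount(pp0)=2>1 -> COPY to pp3. 4 ppages; refcounts: pp0:1 pp1:2 pp2:2 pp3:1
Op 3: write(P0, v2, 120). refcount(pp2)=2>1 -> COPY to pp4. 5 ppages; refcounts: pp0:1 pp1:2 pp2:1 pp3:1 pp4:1
Op 4: fork(P1) -> P2. 5 ppages; refcounts: pp0:2 pp1:3 pp2:2 pp3:1 pp4:1
Op 5: fork(P1) -> P3. 5 ppages; refcounts: pp0:3 pp1:4 pp2:3 pp3:1 pp4:1
Op 6: write(P3, v0, 173). refcount(pp0)=3>1 -> COPY to pp5. 6 ppages; refcounts: pp0:2 pp1:4 pp2:3 pp3:1 pp4:1 pp5:1

Answer: 2 4 3 1 1 1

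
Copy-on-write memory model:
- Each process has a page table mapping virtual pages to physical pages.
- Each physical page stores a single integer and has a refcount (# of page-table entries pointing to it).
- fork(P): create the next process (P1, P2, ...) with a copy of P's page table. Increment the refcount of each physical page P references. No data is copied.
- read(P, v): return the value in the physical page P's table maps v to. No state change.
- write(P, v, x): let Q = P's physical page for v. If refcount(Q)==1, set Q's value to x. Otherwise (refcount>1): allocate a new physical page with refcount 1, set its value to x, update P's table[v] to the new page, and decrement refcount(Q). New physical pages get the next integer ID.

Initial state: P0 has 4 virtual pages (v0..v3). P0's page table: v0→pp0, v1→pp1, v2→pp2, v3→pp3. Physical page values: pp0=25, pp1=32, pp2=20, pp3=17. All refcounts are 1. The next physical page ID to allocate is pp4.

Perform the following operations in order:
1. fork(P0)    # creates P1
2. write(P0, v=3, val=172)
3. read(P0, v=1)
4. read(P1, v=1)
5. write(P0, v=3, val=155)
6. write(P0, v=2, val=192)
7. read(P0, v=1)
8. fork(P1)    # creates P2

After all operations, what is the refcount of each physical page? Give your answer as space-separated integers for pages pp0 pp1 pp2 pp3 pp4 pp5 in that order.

Answer: 3 3 2 2 1 1

Derivation:
Op 1: fork(P0) -> P1. 4 ppages; refcounts: pp0:2 pp1:2 pp2:2 pp3:2
Op 2: write(P0, v3, 172). refcount(pp3)=2>1 -> COPY to pp4. 5 ppages; refcounts: pp0:2 pp1:2 pp2:2 pp3:1 pp4:1
Op 3: read(P0, v1) -> 32. No state change.
Op 4: read(P1, v1) -> 32. No state change.
Op 5: write(P0, v3, 155). refcount(pp4)=1 -> write in place. 5 ppages; refcounts: pp0:2 pp1:2 pp2:2 pp3:1 pp4:1
Op 6: write(P0, v2, 192). refcount(pp2)=2>1 -> COPY to pp5. 6 ppages; refcounts: pp0:2 pp1:2 pp2:1 pp3:1 pp4:1 pp5:1
Op 7: read(P0, v1) -> 32. No state change.
Op 8: fork(P1) -> P2. 6 ppages; refcounts: pp0:3 pp1:3 pp2:2 pp3:2 pp4:1 pp5:1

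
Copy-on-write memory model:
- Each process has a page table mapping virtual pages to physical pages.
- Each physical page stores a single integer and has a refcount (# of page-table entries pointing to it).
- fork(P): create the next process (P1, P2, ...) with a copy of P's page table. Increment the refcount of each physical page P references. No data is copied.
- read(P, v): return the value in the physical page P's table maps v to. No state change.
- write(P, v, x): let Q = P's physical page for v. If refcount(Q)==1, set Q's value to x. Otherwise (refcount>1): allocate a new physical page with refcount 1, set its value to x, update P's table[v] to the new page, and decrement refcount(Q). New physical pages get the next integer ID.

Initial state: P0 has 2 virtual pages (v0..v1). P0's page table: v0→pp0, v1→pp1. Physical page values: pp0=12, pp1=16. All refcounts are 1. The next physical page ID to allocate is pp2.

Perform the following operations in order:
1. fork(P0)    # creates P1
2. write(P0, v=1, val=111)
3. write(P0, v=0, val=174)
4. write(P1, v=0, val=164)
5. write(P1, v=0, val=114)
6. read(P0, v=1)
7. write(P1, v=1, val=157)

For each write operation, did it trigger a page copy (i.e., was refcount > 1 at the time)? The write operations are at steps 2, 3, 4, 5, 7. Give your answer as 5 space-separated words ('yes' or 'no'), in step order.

Op 1: fork(P0) -> P1. 2 ppages; refcounts: pp0:2 pp1:2
Op 2: write(P0, v1, 111). refcount(pp1)=2>1 -> COPY to pp2. 3 ppages; refcounts: pp0:2 pp1:1 pp2:1
Op 3: write(P0, v0, 174). refcount(pp0)=2>1 -> COPY to pp3. 4 ppages; refcounts: pp0:1 pp1:1 pp2:1 pp3:1
Op 4: write(P1, v0, 164). refcount(pp0)=1 -> write in place. 4 ppages; refcounts: pp0:1 pp1:1 pp2:1 pp3:1
Op 5: write(P1, v0, 114). refcount(pp0)=1 -> write in place. 4 ppages; refcounts: pp0:1 pp1:1 pp2:1 pp3:1
Op 6: read(P0, v1) -> 111. No state change.
Op 7: write(P1, v1, 157). refcount(pp1)=1 -> write in place. 4 ppages; refcounts: pp0:1 pp1:1 pp2:1 pp3:1

yes yes no no no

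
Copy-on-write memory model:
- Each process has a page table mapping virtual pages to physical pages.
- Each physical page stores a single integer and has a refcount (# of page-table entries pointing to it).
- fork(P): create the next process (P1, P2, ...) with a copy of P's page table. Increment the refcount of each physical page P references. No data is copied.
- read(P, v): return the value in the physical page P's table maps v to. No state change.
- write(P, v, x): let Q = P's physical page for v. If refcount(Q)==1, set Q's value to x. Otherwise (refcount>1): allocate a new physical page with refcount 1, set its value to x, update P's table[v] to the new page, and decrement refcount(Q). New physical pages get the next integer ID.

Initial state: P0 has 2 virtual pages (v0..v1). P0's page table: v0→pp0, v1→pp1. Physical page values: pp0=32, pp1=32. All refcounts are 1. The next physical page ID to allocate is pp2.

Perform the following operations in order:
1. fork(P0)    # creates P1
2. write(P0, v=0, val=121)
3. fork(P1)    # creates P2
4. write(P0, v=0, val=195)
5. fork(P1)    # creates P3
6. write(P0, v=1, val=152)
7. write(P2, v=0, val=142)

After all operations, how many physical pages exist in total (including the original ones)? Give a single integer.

Answer: 5

Derivation:
Op 1: fork(P0) -> P1. 2 ppages; refcounts: pp0:2 pp1:2
Op 2: write(P0, v0, 121). refcount(pp0)=2>1 -> COPY to pp2. 3 ppages; refcounts: pp0:1 pp1:2 pp2:1
Op 3: fork(P1) -> P2. 3 ppages; refcounts: pp0:2 pp1:3 pp2:1
Op 4: write(P0, v0, 195). refcount(pp2)=1 -> write in place. 3 ppages; refcounts: pp0:2 pp1:3 pp2:1
Op 5: fork(P1) -> P3. 3 ppages; refcounts: pp0:3 pp1:4 pp2:1
Op 6: write(P0, v1, 152). refcount(pp1)=4>1 -> COPY to pp3. 4 ppages; refcounts: pp0:3 pp1:3 pp2:1 pp3:1
Op 7: write(P2, v0, 142). refcount(pp0)=3>1 -> COPY to pp4. 5 ppages; refcounts: pp0:2 pp1:3 pp2:1 pp3:1 pp4:1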